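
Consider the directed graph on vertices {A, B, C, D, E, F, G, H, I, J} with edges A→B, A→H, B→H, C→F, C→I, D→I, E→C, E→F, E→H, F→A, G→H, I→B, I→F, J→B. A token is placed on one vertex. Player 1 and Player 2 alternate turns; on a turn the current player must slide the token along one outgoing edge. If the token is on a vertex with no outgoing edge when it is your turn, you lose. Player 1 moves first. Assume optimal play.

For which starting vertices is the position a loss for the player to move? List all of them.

Use the standard recursion: the mover loses at a terminal position; elsewhere, the mover wins exactly when some move hands the opponent an L position.
Every edge goes from a vertex to one that appears earlier in the order H, B, A, F, I, J, G, C, D, E, so processing vertices in that order labels each vertex after all of its successors.
H: no outgoing edge → L
B: reaches L-position H → W
A: reaches L-position H → W
F: only reaches A(W), which is W → L
I: reaches L-position F → W
J: only reaches B(W), which is W → L
G: reaches L-position H → W
C: reaches L-position F → W
D: only reaches I(W), which is W → L
E: reaches L-position F → W
Reading off the rows marked L gives the requested list; there are 4 such vertices.

D, F, H, J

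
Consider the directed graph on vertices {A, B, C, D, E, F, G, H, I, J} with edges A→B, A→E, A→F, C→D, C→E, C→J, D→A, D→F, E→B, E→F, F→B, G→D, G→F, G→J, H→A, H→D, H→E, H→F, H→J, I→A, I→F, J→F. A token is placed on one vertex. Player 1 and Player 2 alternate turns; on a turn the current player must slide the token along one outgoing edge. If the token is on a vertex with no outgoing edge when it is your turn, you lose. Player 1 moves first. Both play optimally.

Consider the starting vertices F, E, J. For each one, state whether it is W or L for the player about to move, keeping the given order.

F: W, E: W, J: L

Compute win/loss labels from the base case upward. A position with no move is L. Any other position is W if it can reach an L in one move, else L.
Every edge goes from a vertex to one that appears earlier in the order B, F, E, J, A, D, H, I, C, G, so processing vertices in that order labels each vertex after all of its successors.
B: no outgoing edge → L
F: reaches L-position B → W
E: reaches L-position B → W
J: only reaches F(W), which is W → L
A: reaches L-position B → W
D: only reaches A(W), F(W), all W → L
H: reaches L-position D → W
I: only reaches A(W), F(W), all W → L
C: reaches L-position D → W
G: reaches L-position D → W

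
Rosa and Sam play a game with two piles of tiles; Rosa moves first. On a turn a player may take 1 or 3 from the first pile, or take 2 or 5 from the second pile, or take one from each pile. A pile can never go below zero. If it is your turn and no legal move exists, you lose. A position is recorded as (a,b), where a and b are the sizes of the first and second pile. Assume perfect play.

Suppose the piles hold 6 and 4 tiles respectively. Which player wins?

Rosa wins.

Work bottom-up. With no move the player to move loses. Otherwise the position is W if at least one move leads to an L position for the opponent, and L if every move leads to a W.
No move ever increases a pile, so every position that can arise here has a ≤ 6 and b ≤ 4; it is enough to label the cells with 0 ≤ a ≤ 6 and 0 ≤ b ≤ 4.
Every move lowers a or b (never raises either), so fill the grid row by row in increasing a, and left to right within a row: each cell's successors are then already labelled.
      b=0  b=1  b=2  b=3  b=4
a=0:    L    L    W    W    L
a=1:    W    W    W    L    W
a=2:    L    L    W    W    W
a=3:    W    W    W    L    W
a=4:    L    L    W    W    W
a=5:    W    W    W    L    L
a=6:    L    L    W    W    W
Cells with no legal move (terminal, hence L): (0,0), (0,1).
The remaining L cells, each justified by listing all of its moves:
(0,4): only reaches (0,2)(W), which is W → L
(1,3): only reaches (0,3)(W), (1,1)(W), (0,2)(W), all W → L
(2,0): only reaches (1,0)(W), which is W → L
(2,1): only reaches (1,1)(W), (1,0)(W), all W → L
(3,3): only reaches (2,3)(W), (0,3)(W), (3,1)(W), (2,2)(W), all W → L
(4,0): only reaches (3,0)(W), (1,0)(W), all W → L
(4,1): only reaches (3,1)(W), (1,1)(W), (3,0)(W), all W → L
(5,3): only reaches (4,3)(W), (2,3)(W), (5,1)(W), (4,2)(W), all W → L
(5,4): only reaches (4,4)(W), (2,4)(W), (5,2)(W), (4,3)(W), all W → L
(6,0): only reaches (5,0)(W), (3,0)(W), all W → L
(6,1): only reaches (5,1)(W), (3,1)(W), (5,0)(W), all W → L
Every other cell has at least one move into one of the L cells above, so it is W.
From (6,4) Rosa can move to (5,4), reaching an L position.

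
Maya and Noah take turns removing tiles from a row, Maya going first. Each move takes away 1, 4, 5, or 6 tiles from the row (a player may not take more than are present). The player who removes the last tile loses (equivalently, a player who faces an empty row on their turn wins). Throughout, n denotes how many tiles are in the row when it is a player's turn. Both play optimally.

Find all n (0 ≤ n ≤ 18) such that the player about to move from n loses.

1, 3, 10, 12

Positions with no move are W. A position that does have a move is losing for the player to move precisely when every available move leads to a winning position for the opponent. Fill in the labels:
n=0: no move; the opponent has just taken the last tile and therefore loses → W
n=1: L (sole option 0(W) is W)
n=2: W (go to 1, an L position)
n=3: L (sole option 2(W) is W)
n=4: W (go to 3, an L position)
n=5: W (go to 1, an L position)
n=6: W (go to 1, an L position)
n=7: W (go to 3, an L position)
n=8: W (go to 3, an L position)
n=9: W (go to 3, an L position)
n=10: L (options 9(W), 6(W), 5(W), 4(W) are all W)
n=11: W (go to 10, an L position)
n=12: L (options 11(W), 8(W), 7(W), 6(W) are all W)
n=13: W (go to 12, an L position)
n=14: W (go to 10, an L position)
n=15: W (go to 10, an L position)
n=16: W (go to 12, an L position)
n=17: W (go to 12, an L position)
n=18: W (go to 12, an L position)
The losing starting values of n are exactly the entries labelled L in this table (4 of them).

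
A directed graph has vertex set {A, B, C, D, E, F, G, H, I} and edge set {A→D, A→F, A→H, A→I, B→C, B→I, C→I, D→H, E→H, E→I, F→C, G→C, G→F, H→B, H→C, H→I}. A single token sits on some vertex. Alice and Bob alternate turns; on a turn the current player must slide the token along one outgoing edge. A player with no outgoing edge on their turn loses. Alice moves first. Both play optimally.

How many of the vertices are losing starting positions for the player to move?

Classify positions by backward induction: terminal positions (no move available) are L. From any other position, the mover wins iff some move reaches an L.
Every edge goes from a vertex to one that appears earlier in the order I, C, B, H, F, E, D, G, A, so processing vertices in that order labels each vertex after all of its successors.
I: no outgoing edge → L
C: W (go to I, an L position)
B: W (go to I, an L position)
H: W (go to I, an L position)
F: L (sole option C(W) is W)
E: W (go to I, an L position)
D: L (sole option H(W) is W)
G: W (go to F, an L position)
A: W (go to D, an L position)
The L vertices are D, F, I; that is 3 in all.

3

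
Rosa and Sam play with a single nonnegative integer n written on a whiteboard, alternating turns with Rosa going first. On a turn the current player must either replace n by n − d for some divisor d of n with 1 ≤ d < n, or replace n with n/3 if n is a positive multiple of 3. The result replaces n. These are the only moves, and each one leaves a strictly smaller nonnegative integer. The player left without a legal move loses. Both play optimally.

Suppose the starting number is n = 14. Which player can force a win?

Rosa wins.

Label each position W (a win for the player to move) or L (a loss). A position with no legal move is L; any other position is W exactly when some move reaches an L, and L when every move reaches a W.
n=0: no move → L
n=1: no move → L
n=2: can move to 1, which is L ⇒ W
n=3: can move to 1, which is L ⇒ W
n=4: moves to 2(W), 3(W); every one is W ⇒ L
n=5: can move to 4, which is L ⇒ W
n=6: can move to 4, which is L ⇒ W
n=7: the only move is to 6(W), a W ⇒ L
n=8: can move to 4, which is L ⇒ W
n=9: moves to 3(W), 6(W), 8(W); every one is W ⇒ L
n=10: can move to 9, which is L ⇒ W
n=11: the only move is to 10(W), a W ⇒ L
n=12: can move to 4, which is L ⇒ W
n=13: the only move is to 12(W), a W ⇒ L
n=14: can move to 7, which is L ⇒ W
From 14 Rosa can move to 7, reaching an L position.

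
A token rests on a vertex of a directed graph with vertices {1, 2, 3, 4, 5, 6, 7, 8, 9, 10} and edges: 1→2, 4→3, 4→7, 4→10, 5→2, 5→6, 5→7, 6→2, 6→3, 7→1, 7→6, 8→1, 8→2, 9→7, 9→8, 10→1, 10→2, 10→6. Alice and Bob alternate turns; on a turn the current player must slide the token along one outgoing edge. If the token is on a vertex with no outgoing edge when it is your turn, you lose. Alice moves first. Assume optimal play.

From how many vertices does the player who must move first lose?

Build the W/L table. Terminal = L. A non-terminal position is W if it has a move to some L; otherwise it is L.
Every edge goes from a vertex to one that appears earlier in the order 2, 3, 6, 1, 10, 7, 8, 5, 9, 4, so processing vertices in that order labels each vertex after all of its successors.
2: no outgoing edge → L
3: no outgoing edge → L
6: W (go to 3, an L position)
1: W (go to 2, an L position)
10: W (go to 2, an L position)
7: L (options 1(W), 6(W) are all W)
8: W (go to 2, an L position)
5: W (go to 7, an L position)
9: W (go to 7, an L position)
4: W (go to 7, an L position)
The L vertices are 2, 3, 7; that is 3 in all.

3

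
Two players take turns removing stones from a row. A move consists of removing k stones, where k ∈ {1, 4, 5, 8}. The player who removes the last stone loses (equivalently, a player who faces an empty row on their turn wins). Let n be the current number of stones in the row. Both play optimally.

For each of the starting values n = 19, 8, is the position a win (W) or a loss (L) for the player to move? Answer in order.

19: L, 8: W

Build the W/L table. Terminal = W. A non-terminal position is W if it has a move to some L; otherwise it is L.
n=0: no move; the opponent has just taken the last stone and therefore loses → W
n=1: only reaches 0(W), which is W → L
n=2: reaches L-position 1 → W
n=3: only reaches 2(W), which is W → L
n=4: reaches L-position 3 → W
n=5: reaches L-position 1 → W
n=6: reaches L-position 1 → W
n=7: reaches L-position 3 → W
n=8: reaches L-position 3 → W
n=9: reaches L-position 1 → W
n=10: only reaches 9(W), 6(W), 5(W), 2(W), all W → L
n=11: reaches L-position 10 → W
n=12: only reaches 11(W), 8(W), 7(W), 4(W), all W → L
n=13: reaches L-position 12 → W
n=14: reaches L-position 10 → W
n=15: reaches L-position 10 → W
n=16: reaches L-position 12 → W
n=17: reaches L-position 12 → W
n=18: reaches L-position 10 → W
n=19: only reaches 18(W), 15(W), 14(W), 11(W), all W → L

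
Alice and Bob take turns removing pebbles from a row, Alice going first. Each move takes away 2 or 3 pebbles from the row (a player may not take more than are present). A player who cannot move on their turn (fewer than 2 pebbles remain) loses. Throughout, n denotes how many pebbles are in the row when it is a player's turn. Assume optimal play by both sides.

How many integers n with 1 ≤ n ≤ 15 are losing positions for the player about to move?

6

Positions with no move are L. A position that does have a move is losing for the player to move precisely when every available move leads to a winning position for the opponent. Fill in the labels:
n=0: no move → L
n=1: no move → L
n=2: can move to 0, which is L ⇒ W
n=3: can move to 1, which is L ⇒ W
n=4: can move to 1, which is L ⇒ W
n=5: moves to 3(W), 2(W); every one is W ⇒ L
n=6: moves to 4(W), 3(W); every one is W ⇒ L
n=7: can move to 5, which is L ⇒ W
n=8: can move to 6, which is L ⇒ W
n=9: can move to 6, which is L ⇒ W
n=10: moves to 8(W), 7(W); every one is W ⇒ L
n=11: moves to 9(W), 8(W); every one is W ⇒ L
n=12: can move to 10, which is L ⇒ W
n=13: can move to 11, which is L ⇒ W
n=14: can move to 11, which is L ⇒ W
n=15: moves to 13(W), 12(W); every one is W ⇒ L
L entries with 1 ≤ n ≤ 15 (n=0 is outside the asked range and is not counted): n = 1, 5, 6, 10, 11, 15; that makes 6.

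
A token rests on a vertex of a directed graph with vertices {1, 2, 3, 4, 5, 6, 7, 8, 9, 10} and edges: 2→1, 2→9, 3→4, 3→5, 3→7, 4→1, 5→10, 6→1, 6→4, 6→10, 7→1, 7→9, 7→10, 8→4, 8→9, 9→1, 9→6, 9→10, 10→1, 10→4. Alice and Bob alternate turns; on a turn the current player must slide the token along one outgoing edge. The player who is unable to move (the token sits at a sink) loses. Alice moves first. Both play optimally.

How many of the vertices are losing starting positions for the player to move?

3

Positions with no move are L. A position that does have a move is losing for the player to move precisely when every available move leads to a winning position for the opponent. Fill in the labels:
Every edge goes from a vertex to one that appears earlier in the order 1, 4, 10, 6, 9, 7, 5, 2, 8, 3, so processing vertices in that order labels each vertex after all of its successors.
1: no outgoing edge → L
4: →1(L), so W
10: →1(L), so W
6: →1(L), so W
9: →1(L), so W
7: →1(L), so W
5: →10(W) only, which is W, so L
2: →1(L), so W
8: →9(W), 4(W) — all W, so L
3: →5(L), so W
The L vertices are 1, 5, 8; that is 3 in all.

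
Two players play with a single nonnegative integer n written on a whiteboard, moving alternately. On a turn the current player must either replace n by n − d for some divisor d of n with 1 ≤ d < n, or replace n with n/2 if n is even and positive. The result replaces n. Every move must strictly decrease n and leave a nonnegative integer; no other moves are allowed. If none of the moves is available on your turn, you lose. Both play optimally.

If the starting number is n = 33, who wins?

Use the standard recursion: the mover loses at a terminal position; elsewhere, the mover wins exactly when some move hands the opponent an L position.
n=0: no move → L
n=1: no move → L
n=2: →1(L), so W
n=3: →2(W) only, which is W, so L
n=4: →3(L), so W
n=5: →4(W) only, which is W, so L
n=6: →3(L), so W
n=7: →6(W) only, which is W, so L
n=8: →7(L), so W
n=9: →6(W), 8(W) — all W, so L
n=10: →5(L), so W
n=11: →10(W) only, which is W, so L
n=12: →9(L), so W
n=13: →12(W) only, which is W, so L
n=14: →7(L), so W
n=15: →10(W), 12(W), 14(W) — all W, so L
n=16: →15(L), so W
n=17: →16(W) only, which is W, so L
n=18: →9(L), so W
n=19: →18(W) only, which is W, so L
n=20: →15(L), so W
n=21: →14(W), 18(W), 20(W) — all W, so L
n=22: →11(L), so W
n=23: →22(W) only, which is W, so L
n=24: →21(L), so W
n=25: →20(W), 24(W) — all W, so L
n=26: →13(L), so W
n=27: →18(W), 24(W), 26(W) — all W, so L
n=28: →21(L), so W
n=29: →28(W) only, which is W, so L
n=30: →15(L), so W
n=31: →30(W) only, which is W, so L
n=32: →31(L), so W
n=33: →22(W), 30(W), 32(W) — all W, so L
The starting position 33 is L: whatever the player to move does, the opponent receives a W position.

The second player wins.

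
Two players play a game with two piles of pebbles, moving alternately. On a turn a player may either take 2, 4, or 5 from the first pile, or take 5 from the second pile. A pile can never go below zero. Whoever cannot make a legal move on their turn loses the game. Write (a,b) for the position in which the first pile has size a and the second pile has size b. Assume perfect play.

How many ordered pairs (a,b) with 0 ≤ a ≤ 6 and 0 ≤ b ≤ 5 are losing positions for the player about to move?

12

Positions with no move are L. A position that does have a move is losing for the player to move precisely when every available move leads to a winning position for the opponent. Fill in the labels:
Every move lowers a or b (never raises either), so fill the grid row by row in increasing a, and left to right within a row: each cell's successors are then already labelled.
      b=0  b=1  b=2  b=3  b=4  b=5
a=0:    L    L    L    L    L    W
a=1:    L    L    L    L    L    W
a=2:    W    W    W    W    W    L
a=3:    W    W    W    W    W    L
a=4:    W    W    W    W    W    W
a=5:    W    W    W    W    W    W
a=6:    W    W    W    W    W    W
Cells with no legal move (terminal, hence L): (0,0), (0,1), (0,2), (0,3), (0,4), (1,0), (1,1), (1,2), (1,3), (1,4).
The remaining L cells, each justified by listing all of its moves:
(2,5): moves to (0,5)(W), (2,0)(W); every one is W ⇒ L
(3,5): moves to (1,5)(W), (3,0)(W); every one is W ⇒ L
Every other cell has at least one move into one of the L cells above, so it is W.
L cells per row: a=0: 5, a=1: 5, a=2: 1, a=3: 1, a=4: 0, a=5: 0, a=6: 0; total 12.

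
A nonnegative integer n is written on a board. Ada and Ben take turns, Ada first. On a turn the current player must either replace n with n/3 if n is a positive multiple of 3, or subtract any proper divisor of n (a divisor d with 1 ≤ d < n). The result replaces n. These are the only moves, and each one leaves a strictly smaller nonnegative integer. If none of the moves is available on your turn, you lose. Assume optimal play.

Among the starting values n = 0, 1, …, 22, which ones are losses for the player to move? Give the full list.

0, 1, 4, 7, 9, 11, 13, 15, 17, 19

Use the standard recursion: the mover loses at a terminal position; elsewhere, the mover wins exactly when some move hands the opponent an L position.
n=0: no move → L
n=1: no move → L
n=2: can move to 1, which is L ⇒ W
n=3: can move to 1, which is L ⇒ W
n=4: moves to 2(W), 3(W); every one is W ⇒ L
n=5: can move to 4, which is L ⇒ W
n=6: can move to 4, which is L ⇒ W
n=7: the only move is to 6(W), a W ⇒ L
n=8: can move to 4, which is L ⇒ W
n=9: moves to 3(W), 6(W), 8(W); every one is W ⇒ L
n=10: can move to 9, which is L ⇒ W
n=11: the only move is to 10(W), a W ⇒ L
n=12: can move to 4, which is L ⇒ W
n=13: the only move is to 12(W), a W ⇒ L
n=14: can move to 7, which is L ⇒ W
n=15: moves to 5(W), 10(W), 12(W), 14(W); every one is W ⇒ L
n=16: can move to 15, which is L ⇒ W
n=17: the only move is to 16(W), a W ⇒ L
n=18: can move to 9, which is L ⇒ W
n=19: the only move is to 18(W), a W ⇒ L
n=20: can move to 15, which is L ⇒ W
n=21: can move to 7, which is L ⇒ W
n=22: can move to 11, which is L ⇒ W
Reading off the rows marked L gives the requested list; there are 10 such values of n.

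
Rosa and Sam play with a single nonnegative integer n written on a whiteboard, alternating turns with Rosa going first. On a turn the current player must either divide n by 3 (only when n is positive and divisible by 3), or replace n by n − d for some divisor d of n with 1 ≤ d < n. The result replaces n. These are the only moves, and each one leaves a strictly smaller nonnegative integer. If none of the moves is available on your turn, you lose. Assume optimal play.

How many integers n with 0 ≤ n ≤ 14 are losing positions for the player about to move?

7

Work bottom-up. With no move the player to move loses. Otherwise the position is W if at least one move leads to an L position for the opponent, and L if every move leads to a W.
n=0: no move → L
n=1: no move → L
n=2: W (go to 1, an L position)
n=3: W (go to 1, an L position)
n=4: L (options 2(W), 3(W) are all W)
n=5: W (go to 4, an L position)
n=6: W (go to 4, an L position)
n=7: L (sole option 6(W) is W)
n=8: W (go to 4, an L position)
n=9: L (options 3(W), 6(W), 8(W) are all W)
n=10: W (go to 9, an L position)
n=11: L (sole option 10(W) is W)
n=12: W (go to 4, an L position)
n=13: L (sole option 12(W) is W)
n=14: W (go to 7, an L position)
L entries with 0 ≤ n ≤ 14: n = 0, 1, 4, 7, 9, 11, 13; that makes 7.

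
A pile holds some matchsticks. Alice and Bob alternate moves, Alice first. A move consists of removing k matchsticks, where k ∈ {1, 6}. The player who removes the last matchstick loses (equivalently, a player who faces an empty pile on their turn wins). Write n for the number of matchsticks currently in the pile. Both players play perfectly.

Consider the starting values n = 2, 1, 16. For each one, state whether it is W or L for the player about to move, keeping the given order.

2: W, 1: L, 16: W

Compute win/loss labels from the base case upward. A position with no move is W. Any other position is W if it can reach an L in one move, else L.
n=0: no move; the opponent has just taken the last matchstick and therefore loses → W
n=1: →0(W) only, which is W, so L
n=2: →1(L), so W
n=3: →2(W) only, which is W, so L
n=4: →3(L), so W
n=5: →4(W) only, which is W, so L
n=6: →5(L), so W
n=7: →1(L), so W
n=8: →7(W), 2(W) — all W, so L
n=9: →8(L), so W
n=10: →9(W), 4(W) — all W, so L
n=11: →10(L), so W
n=12: →11(W), 6(W) — all W, so L
n=13: →12(L), so W
n=14: →8(L), so W
n=15: →14(W), 9(W) — all W, so L
n=16: →15(L), so W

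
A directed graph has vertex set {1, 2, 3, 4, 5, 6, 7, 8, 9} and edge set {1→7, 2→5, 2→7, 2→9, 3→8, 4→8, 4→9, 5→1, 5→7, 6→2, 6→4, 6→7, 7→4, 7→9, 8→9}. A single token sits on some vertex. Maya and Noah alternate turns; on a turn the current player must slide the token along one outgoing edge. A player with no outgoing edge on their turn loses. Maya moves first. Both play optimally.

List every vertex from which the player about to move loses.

1, 3, 6, 9

Use the standard recursion: the mover loses at a terminal position; elsewhere, the mover wins exactly when some move hands the opponent an L position.
Every edge goes from a vertex to one that appears earlier in the order 9, 8, 4, 7, 1, 5, 2, 6, 3, so processing vertices in that order labels each vertex after all of its successors.
9: no outgoing edge → L
8: reaches L-position 9 → W
4: reaches L-position 9 → W
7: reaches L-position 9 → W
1: only reaches 7(W), which is W → L
5: reaches L-position 1 → W
2: reaches L-position 9 → W
6: only reaches 2(W), 7(W), 4(W), all W → L
3: only reaches 8(W), which is W → L
The losing starting vertices are exactly the entries labelled L in this table (4 of them).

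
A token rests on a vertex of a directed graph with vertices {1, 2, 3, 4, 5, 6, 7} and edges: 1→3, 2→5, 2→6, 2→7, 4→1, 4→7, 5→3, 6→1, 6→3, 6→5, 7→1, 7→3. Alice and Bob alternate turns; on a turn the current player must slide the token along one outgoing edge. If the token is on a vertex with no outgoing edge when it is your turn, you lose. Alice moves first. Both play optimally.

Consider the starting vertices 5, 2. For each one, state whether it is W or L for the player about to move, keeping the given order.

Label each position W (a win for the player to move) or L (a loss). A position with no legal move is L; any other position is W exactly when some move reaches an L, and L when every move reaches a W.
Every edge goes from a vertex to one that appears earlier in the order 3, 1, 5, 6, 7, 2, 4, so processing vertices in that order labels each vertex after all of its successors.
3: no outgoing edge → L
1: →3(L), so W
5: →3(L), so W
6: →3(L), so W
7: →3(L), so W
2: →7(W), 6(W), 5(W) — all W, so L
4: →7(W), 1(W) — all W, so L

5: W, 2: L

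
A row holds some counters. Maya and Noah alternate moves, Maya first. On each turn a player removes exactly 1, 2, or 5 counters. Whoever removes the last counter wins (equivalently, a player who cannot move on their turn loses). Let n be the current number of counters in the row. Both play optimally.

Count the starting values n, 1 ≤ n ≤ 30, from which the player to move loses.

Positions with no move are L. A position that does have a move is losing for the player to move precisely when every available move leads to a winning position for the opponent. Fill in the labels:
n=0: no move → L
n=1: W (go to 0, an L position)
n=2: W (go to 0, an L position)
n=3: L (options 2(W), 1(W) are all W)
n=4: W (go to 3, an L position)
n=5: W (go to 3, an L position)
n=6: L (options 5(W), 4(W), 1(W) are all W)
n=7: W (go to 6, an L position)
n=8: W (go to 6, an L position)
n=9: L (options 8(W), 7(W), 4(W) are all W)
n=10: W (go to 9, an L position)
n=11: W (go to 9, an L position)
n=12: L (options 11(W), 10(W), 7(W) are all W)
n=13: W (go to 12, an L position)
n=14: W (go to 12, an L position)
n=15: L (options 14(W), 13(W), 10(W) are all W)
n=16: W (go to 15, an L position)
n=17: W (go to 15, an L position)
n=18: L (options 17(W), 16(W), 13(W) are all W)
n=19: W (go to 18, an L position)
n=20: W (go to 18, an L position)
n=21: L (options 20(W), 19(W), 16(W) are all W)
n=22: W (go to 21, an L position)
n=23: W (go to 21, an L position)
n=24: L (options 23(W), 22(W), 19(W) are all W)
n=25: W (go to 24, an L position)
n=26: W (go to 24, an L position)
n=27: L (options 26(W), 25(W), 22(W) are all W)
n=28: W (go to 27, an L position)
n=29: W (go to 27, an L position)
n=30: L (options 29(W), 28(W), 25(W) are all W)
L entries with 1 ≤ n ≤ 30 (n=0 is outside the asked range and is not counted): n = 3, 6, 9, 12, 15, 18, 21, 24, 27, 30; that makes 10.

10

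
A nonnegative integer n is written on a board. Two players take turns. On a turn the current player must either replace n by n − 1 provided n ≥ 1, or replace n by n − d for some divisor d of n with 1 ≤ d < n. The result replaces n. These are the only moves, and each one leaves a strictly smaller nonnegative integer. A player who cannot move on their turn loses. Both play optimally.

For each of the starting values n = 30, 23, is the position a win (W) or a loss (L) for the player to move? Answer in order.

30: W, 23: L

Label each position W (a win for the player to move) or L (a loss). A position with no legal move is L; any other position is W exactly when some move reaches an L, and L when every move reaches a W.
n=0: no move → L
n=1: →0(L), so W
n=2: →1(W) only, which is W, so L
n=3: →2(L), so W
n=4: →2(L), so W
n=5: →4(W) only, which is W, so L
n=6: →5(L), so W
n=7: →6(W) only, which is W, so L
n=8: →7(L), so W
n=9: →6(W), 8(W) — all W, so L
n=10: →5(L), so W
n=11: →10(W) only, which is W, so L
n=12: →9(L), so W
n=13: →12(W) only, which is W, so L
n=14: →7(L), so W
n=15: →10(W), 12(W), 14(W) — all W, so L
n=16: →15(L), so W
n=17: →16(W) only, which is W, so L
n=18: →9(L), so W
n=19: →18(W) only, which is W, so L
n=20: →15(L), so W
n=21: →14(W), 18(W), 20(W) — all W, so L
n=22: →11(L), so W
n=23: →22(W) only, which is W, so L
n=24: →21(L), so W
n=25: →20(W), 24(W) — all W, so L
n=26: →13(L), so W
n=27: →18(W), 24(W), 26(W) — all W, so L
n=28: →21(L), so W
n=29: →28(W) only, which is W, so L
n=30: →15(L), so W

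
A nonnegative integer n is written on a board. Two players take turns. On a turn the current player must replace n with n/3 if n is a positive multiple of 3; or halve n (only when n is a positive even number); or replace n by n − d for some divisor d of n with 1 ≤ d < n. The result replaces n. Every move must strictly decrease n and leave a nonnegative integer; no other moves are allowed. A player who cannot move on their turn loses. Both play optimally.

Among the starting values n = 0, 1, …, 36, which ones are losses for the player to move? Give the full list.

Work bottom-up. With no move the player to move loses. Otherwise the position is W if at least one move leads to an L position for the opponent, and L if every move leads to a W.
n=0: no move → L
n=1: no move → L
n=2: →1(L), so W
n=3: →1(L), so W
n=4: →2(W), 3(W) — all W, so L
n=5: →4(L), so W
n=6: →4(L), so W
n=7: →6(W) only, which is W, so L
n=8: →4(L), so W
n=9: →3(W), 6(W), 8(W) — all W, so L
n=10: →9(L), so W
n=11: →10(W) only, which is W, so L
n=12: →4(L), so W
n=13: →12(W) only, which is W, so L
n=14: →7(L), so W
n=15: →5(W), 10(W), 12(W), 14(W) — all W, so L
n=16: →15(L), so W
n=17: →16(W) only, which is W, so L
n=18: →9(L), so W
n=19: →18(W) only, which is W, so L
n=20: →15(L), so W
n=21: →7(L), so W
n=22: →11(L), so W
n=23: →22(W) only, which is W, so L
n=24: →23(L), so W
n=25: →20(W), 24(W) — all W, so L
n=26: →13(L), so W
n=27: →9(L), so W
n=28: →14(W), 21(W), 24(W), 26(W), 27(W) — all W, so L
n=29: →28(L), so W
n=30: →15(L), so W
n=31: →30(W) only, which is W, so L
n=32: →28(L), so W
n=33: →11(L), so W
n=34: →17(L), so W
n=35: →28(L), so W
n=36: →12(W), 18(W), 24(W), 27(W), 30(W), 32(W), 33(W), 34(W), 35(W) — all W, so L
Reading off the rows marked L gives the requested list; there are 15 such values of n.

0, 1, 4, 7, 9, 11, 13, 15, 17, 19, 23, 25, 28, 31, 36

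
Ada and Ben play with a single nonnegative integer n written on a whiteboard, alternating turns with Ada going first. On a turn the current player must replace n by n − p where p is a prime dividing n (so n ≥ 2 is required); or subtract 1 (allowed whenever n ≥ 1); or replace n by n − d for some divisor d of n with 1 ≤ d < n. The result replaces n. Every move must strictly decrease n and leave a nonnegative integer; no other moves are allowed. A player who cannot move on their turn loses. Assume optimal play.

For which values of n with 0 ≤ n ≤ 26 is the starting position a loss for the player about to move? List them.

Work bottom-up. With no move the player to move loses. Otherwise the position is W if at least one move leads to an L position for the opponent, and L if every move leads to a W.
n=0: no move → L
n=1: can move to 0, which is L ⇒ W
n=2: can move to 0, which is L ⇒ W
n=3: can move to 0, which is L ⇒ W
n=4: moves to 2(W), 3(W); every one is W ⇒ L
n=5: can move to 0, which is L ⇒ W
n=6: can move to 4, which is L ⇒ W
n=7: can move to 0, which is L ⇒ W
n=8: can move to 4, which is L ⇒ W
n=9: moves to 6(W), 8(W); every one is W ⇒ L
n=10: can move to 9, which is L ⇒ W
n=11: can move to 0, which is L ⇒ W
n=12: can move to 9, which is L ⇒ W
n=13: can move to 0, which is L ⇒ W
n=14: moves to 7(W), 12(W), 13(W); every one is W ⇒ L
n=15: can move to 14, which is L ⇒ W
n=16: can move to 14, which is L ⇒ W
n=17: can move to 0, which is L ⇒ W
n=18: can move to 9, which is L ⇒ W
n=19: can move to 0, which is L ⇒ W
n=20: moves to 10(W), 15(W), 16(W), 18(W), 19(W); every one is W ⇒ L
n=21: can move to 14, which is L ⇒ W
n=22: can move to 20, which is L ⇒ W
n=23: can move to 0, which is L ⇒ W
n=24: can move to 20, which is L ⇒ W
n=25: can move to 20, which is L ⇒ W
n=26: moves to 13(W), 24(W), 25(W); every one is W ⇒ L
The losing starting values of n are exactly the entries labelled L in this table (6 of them).

0, 4, 9, 14, 20, 26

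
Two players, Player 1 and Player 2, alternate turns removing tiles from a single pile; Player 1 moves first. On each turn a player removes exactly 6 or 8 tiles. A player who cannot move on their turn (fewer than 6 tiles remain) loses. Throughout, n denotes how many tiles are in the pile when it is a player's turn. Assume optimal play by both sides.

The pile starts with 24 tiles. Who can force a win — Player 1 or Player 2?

Player 1 wins.

Classify positions by backward induction: terminal positions (no move available) are L. From any other position, the mover wins iff some move reaches an L.
n=0: no move → L
n=1: no move → L
n=2: no move → L
n=3: no move → L
n=4: no move → L
n=5: no move → L
n=6: W (go to 0, an L position)
n=7: W (go to 1, an L position)
n=8: W (go to 2, an L position)
n=9: W (go to 3, an L position)
n=10: W (go to 4, an L position)
n=11: W (go to 5, an L position)
n=12: W (go to 4, an L position)
n=13: W (go to 5, an L position)
n=14: L (options 8(W), 6(W) are all W)
n=15: L (options 9(W), 7(W) are all W)
n=16: L (options 10(W), 8(W) are all W)
n=17: L (options 11(W), 9(W) are all W)
n=18: L (options 12(W), 10(W) are all W)
n=19: L (options 13(W), 11(W) are all W)
n=20: W (go to 14, an L position)
n=21: W (go to 15, an L position)
n=22: W (go to 16, an L position)
n=23: W (go to 17, an L position)
n=24: W (go to 18, an L position)
The starting position 24 is W: Player 1 should remove 6, leaving 18, handing over an L position.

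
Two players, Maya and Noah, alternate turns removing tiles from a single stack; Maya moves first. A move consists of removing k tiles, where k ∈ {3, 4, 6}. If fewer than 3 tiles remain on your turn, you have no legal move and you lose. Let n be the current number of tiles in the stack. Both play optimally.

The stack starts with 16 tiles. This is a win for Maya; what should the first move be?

Work bottom-up. With no move the player to move loses. Otherwise the position is W if at least one move leads to an L position for the opponent, and L if every move leads to a W.
n=0: no move → L
n=1: no move → L
n=2: no move → L
n=3: can move to 0, which is L ⇒ W
n=4: can move to 1, which is L ⇒ W
n=5: can move to 2, which is L ⇒ W
n=6: can move to 2, which is L ⇒ W
n=7: can move to 1, which is L ⇒ W
n=8: can move to 2, which is L ⇒ W
n=9: moves to 6(W), 5(W), 3(W); every one is W ⇒ L
n=10: moves to 7(W), 6(W), 4(W); every one is W ⇒ L
n=11: moves to 8(W), 7(W), 5(W); every one is W ⇒ L
n=12: can move to 9, which is L ⇒ W
n=13: can move to 10, which is L ⇒ W
n=14: can move to 11, which is L ⇒ W
n=15: can move to 11, which is L ⇒ W
n=16: can move to 10, which is L ⇒ W
From 16, the L positions reachable in one move are: 10.

Remove 6, leaving 10.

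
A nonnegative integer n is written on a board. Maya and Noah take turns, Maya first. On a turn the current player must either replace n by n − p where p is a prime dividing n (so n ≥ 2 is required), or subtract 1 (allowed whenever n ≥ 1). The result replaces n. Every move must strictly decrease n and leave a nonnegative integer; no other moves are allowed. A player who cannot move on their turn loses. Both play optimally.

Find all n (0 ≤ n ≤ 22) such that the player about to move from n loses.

Positions with no move are L. A position that does have a move is losing for the player to move precisely when every available move leads to a winning position for the opponent. Fill in the labels:
n=0: no move → L
n=1: reaches L-position 0 → W
n=2: reaches L-position 0 → W
n=3: reaches L-position 0 → W
n=4: only reaches 2(W), 3(W), all W → L
n=5: reaches L-position 0 → W
n=6: reaches L-position 4 → W
n=7: reaches L-position 0 → W
n=8: only reaches 6(W), 7(W), all W → L
n=9: reaches L-position 8 → W
n=10: reaches L-position 8 → W
n=11: reaches L-position 0 → W
n=12: only reaches 9(W), 10(W), 11(W), all W → L
n=13: reaches L-position 0 → W
n=14: reaches L-position 12 → W
n=15: reaches L-position 12 → W
n=16: only reaches 14(W), 15(W), all W → L
n=17: reaches L-position 0 → W
n=18: reaches L-position 16 → W
n=19: reaches L-position 0 → W
n=20: only reaches 15(W), 18(W), 19(W), all W → L
n=21: reaches L-position 20 → W
n=22: reaches L-position 20 → W
Reading off the rows marked L gives the requested list; there are 6 such values of n.

0, 4, 8, 12, 16, 20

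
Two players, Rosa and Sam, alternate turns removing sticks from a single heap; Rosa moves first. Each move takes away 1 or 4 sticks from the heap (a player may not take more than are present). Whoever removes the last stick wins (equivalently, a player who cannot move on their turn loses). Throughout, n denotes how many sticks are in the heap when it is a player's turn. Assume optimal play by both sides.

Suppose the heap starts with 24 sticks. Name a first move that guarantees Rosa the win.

Positions with no move are L. A position that does have a move is losing for the player to move precisely when every available move leads to a winning position for the opponent. Fill in the labels:
n=0: no move → L
n=1: reaches L-position 0 → W
n=2: only reaches 1(W), which is W → L
n=3: reaches L-position 2 → W
n=4: reaches L-position 0 → W
n=5: only reaches 4(W), 1(W), all W → L
n=6: reaches L-position 5 → W
n=7: only reaches 6(W), 3(W), all W → L
n=8: reaches L-position 7 → W
n=9: reaches L-position 5 → W
n=10: only reaches 9(W), 6(W), all W → L
n=11: reaches L-position 10 → W
n=12: only reaches 11(W), 8(W), all W → L
n=13: reaches L-position 12 → W
n=14: reaches L-position 10 → W
n=15: only reaches 14(W), 11(W), all W → L
n=16: reaches L-position 15 → W
n=17: only reaches 16(W), 13(W), all W → L
n=18: reaches L-position 17 → W
n=19: reaches L-position 15 → W
n=20: only reaches 19(W), 16(W), all W → L
n=21: reaches L-position 20 → W
n=22: only reaches 21(W), 18(W), all W → L
n=23: reaches L-position 22 → W
n=24: reaches L-position 20 → W
From 24, the L positions reachable in one move are: 20.

Remove 4, leaving 20.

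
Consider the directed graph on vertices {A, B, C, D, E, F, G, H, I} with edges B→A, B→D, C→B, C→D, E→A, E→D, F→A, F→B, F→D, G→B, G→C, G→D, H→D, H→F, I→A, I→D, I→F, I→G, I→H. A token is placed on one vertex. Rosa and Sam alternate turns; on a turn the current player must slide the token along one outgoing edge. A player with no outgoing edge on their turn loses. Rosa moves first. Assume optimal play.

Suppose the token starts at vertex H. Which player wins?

Positions with no move are L. A position that does have a move is losing for the player to move precisely when every available move leads to a winning position for the opponent. Fill in the labels:
Every edge goes from a vertex to one that appears earlier in the order A, D, B, F, E, C, G, H, I, so processing vertices in that order labels each vertex after all of its successors.
A: no outgoing edge → L
D: no outgoing edge → L
B: reaches L-position D → W
F: reaches L-position D → W
E: reaches L-position D → W
C: reaches L-position D → W
G: reaches L-position D → W
H: reaches L-position D → W
I: reaches L-position D → W
From H Rosa can move to D, reaching an L position.

Rosa wins.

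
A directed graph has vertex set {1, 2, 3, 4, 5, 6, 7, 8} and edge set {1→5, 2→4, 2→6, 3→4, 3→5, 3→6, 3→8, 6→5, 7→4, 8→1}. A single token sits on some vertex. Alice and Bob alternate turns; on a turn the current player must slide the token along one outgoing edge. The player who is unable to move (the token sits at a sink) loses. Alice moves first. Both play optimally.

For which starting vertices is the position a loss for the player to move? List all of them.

4, 5, 8

Positions with no move are L. A position that does have a move is losing for the player to move precisely when every available move leads to a winning position for the opponent. Fill in the labels:
Every edge goes from a vertex to one that appears earlier in the order 4, 5, 1, 8, 6, 3, 2, 7, so processing vertices in that order labels each vertex after all of its successors.
4: no outgoing edge → L
5: no outgoing edge → L
1: W (go to 5, an L position)
8: L (sole option 1(W) is W)
6: W (go to 5, an L position)
3: W (go to 8, an L position)
2: W (go to 4, an L position)
7: W (go to 4, an L position)
The losing starting vertices are exactly the entries labelled L in this table (3 of them).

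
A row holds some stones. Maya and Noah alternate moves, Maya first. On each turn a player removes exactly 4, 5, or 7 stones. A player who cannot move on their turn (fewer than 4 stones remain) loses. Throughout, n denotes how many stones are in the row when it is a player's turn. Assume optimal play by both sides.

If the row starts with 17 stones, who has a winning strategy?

Positions with no move are L. A position that does have a move is losing for the player to move precisely when every available move leads to a winning position for the opponent. Fill in the labels:
n=0: no move → L
n=1: no move → L
n=2: no move → L
n=3: no move → L
n=4: reaches L-position 0 → W
n=5: reaches L-position 1 → W
n=6: reaches L-position 2 → W
n=7: reaches L-position 3 → W
n=8: reaches L-position 3 → W
n=9: reaches L-position 2 → W
n=10: reaches L-position 3 → W
n=11: only reaches 7(W), 6(W), 4(W), all W → L
n=12: only reaches 8(W), 7(W), 5(W), all W → L
n=13: only reaches 9(W), 8(W), 6(W), all W → L
n=14: only reaches 10(W), 9(W), 7(W), all W → L
n=15: reaches L-position 11 → W
n=16: reaches L-position 12 → W
n=17: reaches L-position 13 → W
The starting position 17 is W: Maya should remove 4, leaving 13, handing over an L position.

Maya wins.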